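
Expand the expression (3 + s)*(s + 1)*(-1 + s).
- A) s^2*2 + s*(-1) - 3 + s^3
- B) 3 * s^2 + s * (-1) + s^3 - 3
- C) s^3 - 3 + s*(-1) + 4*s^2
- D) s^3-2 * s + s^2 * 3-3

Expanding (3 + s)*(s + 1)*(-1 + s):
= 3 * s^2 + s * (-1) + s^3 - 3
B) 3 * s^2 + s * (-1) + s^3 - 3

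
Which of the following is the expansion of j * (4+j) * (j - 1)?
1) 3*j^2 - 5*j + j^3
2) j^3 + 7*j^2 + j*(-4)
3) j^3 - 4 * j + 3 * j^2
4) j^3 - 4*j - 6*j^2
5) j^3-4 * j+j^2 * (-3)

Expanding j * (4+j) * (j - 1):
= j^3 - 4 * j + 3 * j^2
3) j^3 - 4 * j + 3 * j^2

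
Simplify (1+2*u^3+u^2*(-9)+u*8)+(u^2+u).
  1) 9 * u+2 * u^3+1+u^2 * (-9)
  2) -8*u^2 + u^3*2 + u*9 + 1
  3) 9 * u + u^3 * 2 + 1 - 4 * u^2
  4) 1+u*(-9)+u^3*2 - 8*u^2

Adding the polynomials and combining like terms:
(1 + 2*u^3 + u^2*(-9) + u*8) + (u^2 + u)
= -8*u^2 + u^3*2 + u*9 + 1
2) -8*u^2 + u^3*2 + u*9 + 1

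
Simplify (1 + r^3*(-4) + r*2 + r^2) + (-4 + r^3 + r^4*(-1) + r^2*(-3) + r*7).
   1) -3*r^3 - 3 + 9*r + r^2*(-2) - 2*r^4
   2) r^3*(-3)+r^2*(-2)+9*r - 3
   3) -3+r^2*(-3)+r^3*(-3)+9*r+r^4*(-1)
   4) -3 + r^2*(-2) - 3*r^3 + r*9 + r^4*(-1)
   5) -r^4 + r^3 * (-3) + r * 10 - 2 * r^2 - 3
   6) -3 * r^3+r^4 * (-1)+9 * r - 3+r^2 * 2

Adding the polynomials and combining like terms:
(1 + r^3*(-4) + r*2 + r^2) + (-4 + r^3 + r^4*(-1) + r^2*(-3) + r*7)
= -3 + r^2*(-2) - 3*r^3 + r*9 + r^4*(-1)
4) -3 + r^2*(-2) - 3*r^3 + r*9 + r^4*(-1)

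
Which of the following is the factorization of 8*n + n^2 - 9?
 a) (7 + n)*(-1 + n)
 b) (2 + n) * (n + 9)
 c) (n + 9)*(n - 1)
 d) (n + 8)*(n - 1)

We need to factor 8*n + n^2 - 9.
The factored form is (n + 9)*(n - 1).
c) (n + 9)*(n - 1)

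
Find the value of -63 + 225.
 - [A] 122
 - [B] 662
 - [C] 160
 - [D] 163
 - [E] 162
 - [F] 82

-63 + 225 = 162
E) 162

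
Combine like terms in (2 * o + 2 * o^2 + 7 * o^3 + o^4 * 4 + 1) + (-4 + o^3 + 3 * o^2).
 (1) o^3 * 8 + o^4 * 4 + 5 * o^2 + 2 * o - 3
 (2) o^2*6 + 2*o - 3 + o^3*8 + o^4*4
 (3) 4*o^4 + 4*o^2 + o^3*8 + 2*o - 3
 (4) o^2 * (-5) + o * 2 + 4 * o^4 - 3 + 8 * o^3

Adding the polynomials and combining like terms:
(2*o + 2*o^2 + 7*o^3 + o^4*4 + 1) + (-4 + o^3 + 3*o^2)
= o^3 * 8 + o^4 * 4 + 5 * o^2 + 2 * o - 3
1) o^3 * 8 + o^4 * 4 + 5 * o^2 + 2 * o - 3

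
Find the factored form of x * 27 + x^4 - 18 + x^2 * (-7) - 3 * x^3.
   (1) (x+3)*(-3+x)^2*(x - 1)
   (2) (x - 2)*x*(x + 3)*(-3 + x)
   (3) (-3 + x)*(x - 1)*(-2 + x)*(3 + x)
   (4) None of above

We need to factor x * 27 + x^4 - 18 + x^2 * (-7) - 3 * x^3.
The factored form is (-3 + x)*(x - 1)*(-2 + x)*(3 + x).
3) (-3 + x)*(x - 1)*(-2 + x)*(3 + x)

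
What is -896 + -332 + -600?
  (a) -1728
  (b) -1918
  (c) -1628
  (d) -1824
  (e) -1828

First: -896 + -332 = -1228
Then: -1228 + -600 = -1828
e) -1828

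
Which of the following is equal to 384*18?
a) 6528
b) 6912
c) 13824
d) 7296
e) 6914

384 * 18 = 6912
b) 6912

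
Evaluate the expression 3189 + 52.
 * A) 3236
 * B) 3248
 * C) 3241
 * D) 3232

3189 + 52 = 3241
C) 3241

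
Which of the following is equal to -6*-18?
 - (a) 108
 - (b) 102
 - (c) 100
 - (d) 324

-6 * -18 = 108
a) 108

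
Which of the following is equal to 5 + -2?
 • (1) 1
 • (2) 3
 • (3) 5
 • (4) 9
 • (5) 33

5 + -2 = 3
2) 3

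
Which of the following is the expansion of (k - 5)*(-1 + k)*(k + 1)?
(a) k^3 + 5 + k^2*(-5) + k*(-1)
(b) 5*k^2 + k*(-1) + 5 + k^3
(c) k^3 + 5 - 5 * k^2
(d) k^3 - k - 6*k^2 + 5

Expanding (k - 5)*(-1 + k)*(k + 1):
= k^3 + 5 + k^2*(-5) + k*(-1)
a) k^3 + 5 + k^2*(-5) + k*(-1)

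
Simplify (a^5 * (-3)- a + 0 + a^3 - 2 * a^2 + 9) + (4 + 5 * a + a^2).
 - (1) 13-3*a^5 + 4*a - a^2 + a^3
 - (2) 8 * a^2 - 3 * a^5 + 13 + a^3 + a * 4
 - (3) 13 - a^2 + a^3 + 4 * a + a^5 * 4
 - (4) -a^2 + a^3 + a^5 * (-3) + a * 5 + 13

Adding the polynomials and combining like terms:
(a^5*(-3) - a + 0 + a^3 - 2*a^2 + 9) + (4 + 5*a + a^2)
= 13-3*a^5 + 4*a - a^2 + a^3
1) 13-3*a^5 + 4*a - a^2 + a^3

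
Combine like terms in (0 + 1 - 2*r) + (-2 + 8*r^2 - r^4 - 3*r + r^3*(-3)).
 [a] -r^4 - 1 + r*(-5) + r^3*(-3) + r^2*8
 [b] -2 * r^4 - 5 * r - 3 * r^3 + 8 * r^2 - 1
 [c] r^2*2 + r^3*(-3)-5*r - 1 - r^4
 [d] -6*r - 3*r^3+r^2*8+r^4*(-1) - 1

Adding the polynomials and combining like terms:
(0 + 1 - 2*r) + (-2 + 8*r^2 - r^4 - 3*r + r^3*(-3))
= -r^4 - 1 + r*(-5) + r^3*(-3) + r^2*8
a) -r^4 - 1 + r*(-5) + r^3*(-3) + r^2*8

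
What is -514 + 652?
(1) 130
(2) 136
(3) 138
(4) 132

-514 + 652 = 138
3) 138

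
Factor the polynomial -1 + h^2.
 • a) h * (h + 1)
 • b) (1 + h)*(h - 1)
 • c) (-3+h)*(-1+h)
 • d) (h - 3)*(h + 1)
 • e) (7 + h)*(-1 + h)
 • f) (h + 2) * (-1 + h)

We need to factor -1 + h^2.
The factored form is (1 + h)*(h - 1).
b) (1 + h)*(h - 1)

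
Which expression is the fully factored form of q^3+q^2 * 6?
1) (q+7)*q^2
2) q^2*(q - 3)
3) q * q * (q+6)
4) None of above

We need to factor q^3+q^2 * 6.
The factored form is q * q * (q+6).
3) q * q * (q+6)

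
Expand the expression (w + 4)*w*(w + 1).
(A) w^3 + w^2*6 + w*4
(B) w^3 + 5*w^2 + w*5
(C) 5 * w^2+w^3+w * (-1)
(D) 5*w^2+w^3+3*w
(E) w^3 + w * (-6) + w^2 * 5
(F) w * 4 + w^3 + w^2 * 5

Expanding (w + 4)*w*(w + 1):
= w * 4 + w^3 + w^2 * 5
F) w * 4 + w^3 + w^2 * 5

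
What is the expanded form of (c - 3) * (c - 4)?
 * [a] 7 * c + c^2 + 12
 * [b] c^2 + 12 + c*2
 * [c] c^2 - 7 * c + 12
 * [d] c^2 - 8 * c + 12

Expanding (c - 3) * (c - 4):
= c^2 - 7 * c + 12
c) c^2 - 7 * c + 12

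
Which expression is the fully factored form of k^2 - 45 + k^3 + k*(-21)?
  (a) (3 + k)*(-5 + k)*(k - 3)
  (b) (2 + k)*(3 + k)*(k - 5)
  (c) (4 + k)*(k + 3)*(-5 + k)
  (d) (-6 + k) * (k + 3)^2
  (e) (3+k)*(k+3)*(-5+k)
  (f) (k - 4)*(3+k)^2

We need to factor k^2 - 45 + k^3 + k*(-21).
The factored form is (3+k)*(k+3)*(-5+k).
e) (3+k)*(k+3)*(-5+k)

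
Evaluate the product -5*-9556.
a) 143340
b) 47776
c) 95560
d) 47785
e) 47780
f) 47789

-5 * -9556 = 47780
e) 47780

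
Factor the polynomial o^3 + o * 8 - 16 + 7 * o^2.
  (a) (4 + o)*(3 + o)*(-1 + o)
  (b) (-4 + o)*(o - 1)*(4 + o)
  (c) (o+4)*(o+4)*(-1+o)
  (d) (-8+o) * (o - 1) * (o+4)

We need to factor o^3 + o * 8 - 16 + 7 * o^2.
The factored form is (o+4)*(o+4)*(-1+o).
c) (o+4)*(o+4)*(-1+o)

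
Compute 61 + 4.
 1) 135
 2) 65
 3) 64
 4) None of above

61 + 4 = 65
2) 65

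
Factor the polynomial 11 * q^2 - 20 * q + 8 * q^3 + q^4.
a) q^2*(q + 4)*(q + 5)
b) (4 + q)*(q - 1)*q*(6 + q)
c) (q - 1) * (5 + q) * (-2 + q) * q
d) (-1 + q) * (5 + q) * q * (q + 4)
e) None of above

We need to factor 11 * q^2 - 20 * q + 8 * q^3 + q^4.
The factored form is (-1 + q) * (5 + q) * q * (q + 4).
d) (-1 + q) * (5 + q) * q * (q + 4)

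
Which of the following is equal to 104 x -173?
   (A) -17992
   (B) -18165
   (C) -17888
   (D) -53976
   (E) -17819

104 * -173 = -17992
A) -17992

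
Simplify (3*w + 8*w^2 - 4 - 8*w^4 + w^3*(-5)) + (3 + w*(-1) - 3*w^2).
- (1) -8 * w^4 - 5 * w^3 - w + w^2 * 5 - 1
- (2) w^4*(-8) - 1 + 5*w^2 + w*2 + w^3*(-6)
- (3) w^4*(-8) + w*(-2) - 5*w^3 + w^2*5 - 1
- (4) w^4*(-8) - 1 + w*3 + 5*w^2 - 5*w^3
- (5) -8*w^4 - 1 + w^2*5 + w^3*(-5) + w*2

Adding the polynomials and combining like terms:
(3*w + 8*w^2 - 4 - 8*w^4 + w^3*(-5)) + (3 + w*(-1) - 3*w^2)
= -8*w^4 - 1 + w^2*5 + w^3*(-5) + w*2
5) -8*w^4 - 1 + w^2*5 + w^3*(-5) + w*2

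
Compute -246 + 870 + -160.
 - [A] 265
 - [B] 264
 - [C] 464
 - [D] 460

First: -246 + 870 = 624
Then: 624 + -160 = 464
C) 464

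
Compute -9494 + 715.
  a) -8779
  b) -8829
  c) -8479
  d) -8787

-9494 + 715 = -8779
a) -8779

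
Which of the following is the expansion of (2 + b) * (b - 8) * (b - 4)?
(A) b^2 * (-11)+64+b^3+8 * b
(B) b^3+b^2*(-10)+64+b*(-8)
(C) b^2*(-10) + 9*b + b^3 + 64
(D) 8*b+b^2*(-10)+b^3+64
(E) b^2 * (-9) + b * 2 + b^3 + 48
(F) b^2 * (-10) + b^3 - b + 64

Expanding (2 + b) * (b - 8) * (b - 4):
= 8*b+b^2*(-10)+b^3+64
D) 8*b+b^2*(-10)+b^3+64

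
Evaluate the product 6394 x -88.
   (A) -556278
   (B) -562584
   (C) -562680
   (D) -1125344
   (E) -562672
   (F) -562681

6394 * -88 = -562672
E) -562672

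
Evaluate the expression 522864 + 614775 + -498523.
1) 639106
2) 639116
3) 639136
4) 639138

First: 522864 + 614775 = 1137639
Then: 1137639 + -498523 = 639116
2) 639116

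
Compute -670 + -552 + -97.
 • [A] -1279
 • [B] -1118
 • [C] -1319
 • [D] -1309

First: -670 + -552 = -1222
Then: -1222 + -97 = -1319
C) -1319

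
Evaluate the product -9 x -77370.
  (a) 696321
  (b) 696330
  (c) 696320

-9 * -77370 = 696330
b) 696330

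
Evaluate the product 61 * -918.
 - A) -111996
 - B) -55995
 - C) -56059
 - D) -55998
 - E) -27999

61 * -918 = -55998
D) -55998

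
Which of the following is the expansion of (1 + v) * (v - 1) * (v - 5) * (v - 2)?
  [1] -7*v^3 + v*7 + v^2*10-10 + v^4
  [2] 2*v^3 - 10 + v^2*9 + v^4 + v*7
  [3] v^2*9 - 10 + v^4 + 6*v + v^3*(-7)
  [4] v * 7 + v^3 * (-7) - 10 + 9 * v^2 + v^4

Expanding (1 + v) * (v - 1) * (v - 5) * (v - 2):
= v * 7 + v^3 * (-7) - 10 + 9 * v^2 + v^4
4) v * 7 + v^3 * (-7) - 10 + 9 * v^2 + v^4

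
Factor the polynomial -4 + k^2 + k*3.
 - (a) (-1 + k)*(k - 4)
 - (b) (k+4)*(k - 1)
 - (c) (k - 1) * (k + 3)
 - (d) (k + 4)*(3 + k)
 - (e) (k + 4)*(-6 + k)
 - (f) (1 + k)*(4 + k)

We need to factor -4 + k^2 + k*3.
The factored form is (k+4)*(k - 1).
b) (k+4)*(k - 1)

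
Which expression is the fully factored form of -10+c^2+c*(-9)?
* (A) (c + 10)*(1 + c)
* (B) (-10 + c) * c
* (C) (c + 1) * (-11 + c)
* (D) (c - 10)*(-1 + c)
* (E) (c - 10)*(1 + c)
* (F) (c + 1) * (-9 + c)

We need to factor -10+c^2+c*(-9).
The factored form is (c - 10)*(1 + c).
E) (c - 10)*(1 + c)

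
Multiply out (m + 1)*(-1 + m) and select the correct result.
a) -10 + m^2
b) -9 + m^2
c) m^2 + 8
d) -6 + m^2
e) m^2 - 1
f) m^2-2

Expanding (m + 1)*(-1 + m):
= m^2 - 1
e) m^2 - 1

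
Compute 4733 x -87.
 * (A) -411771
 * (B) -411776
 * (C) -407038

4733 * -87 = -411771
A) -411771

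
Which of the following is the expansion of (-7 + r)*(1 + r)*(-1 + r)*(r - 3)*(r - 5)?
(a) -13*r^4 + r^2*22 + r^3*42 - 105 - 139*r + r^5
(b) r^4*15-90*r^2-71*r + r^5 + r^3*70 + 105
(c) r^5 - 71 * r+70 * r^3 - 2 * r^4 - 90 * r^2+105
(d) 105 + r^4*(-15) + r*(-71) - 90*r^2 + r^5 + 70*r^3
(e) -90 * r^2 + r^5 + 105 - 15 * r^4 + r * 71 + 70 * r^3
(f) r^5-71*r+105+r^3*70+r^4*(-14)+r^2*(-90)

Expanding (-7 + r)*(1 + r)*(-1 + r)*(r - 3)*(r - 5):
= 105 + r^4*(-15) + r*(-71) - 90*r^2 + r^5 + 70*r^3
d) 105 + r^4*(-15) + r*(-71) - 90*r^2 + r^5 + 70*r^3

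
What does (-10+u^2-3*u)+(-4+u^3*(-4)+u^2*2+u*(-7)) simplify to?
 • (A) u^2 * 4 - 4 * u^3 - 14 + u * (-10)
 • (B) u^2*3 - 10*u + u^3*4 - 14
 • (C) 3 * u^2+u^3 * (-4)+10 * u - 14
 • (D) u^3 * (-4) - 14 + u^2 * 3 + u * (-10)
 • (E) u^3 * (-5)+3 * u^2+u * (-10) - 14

Adding the polynomials and combining like terms:
(-10 + u^2 - 3*u) + (-4 + u^3*(-4) + u^2*2 + u*(-7))
= u^3 * (-4) - 14 + u^2 * 3 + u * (-10)
D) u^3 * (-4) - 14 + u^2 * 3 + u * (-10)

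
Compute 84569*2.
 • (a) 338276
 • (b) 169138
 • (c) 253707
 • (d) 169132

84569 * 2 = 169138
b) 169138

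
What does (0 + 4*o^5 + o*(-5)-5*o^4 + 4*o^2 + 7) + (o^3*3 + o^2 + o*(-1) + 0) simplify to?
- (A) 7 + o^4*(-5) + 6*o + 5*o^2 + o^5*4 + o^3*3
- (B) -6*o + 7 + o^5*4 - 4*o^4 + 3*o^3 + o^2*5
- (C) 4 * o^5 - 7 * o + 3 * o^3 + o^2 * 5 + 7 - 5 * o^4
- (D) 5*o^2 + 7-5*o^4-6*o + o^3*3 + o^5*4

Adding the polynomials and combining like terms:
(0 + 4*o^5 + o*(-5) - 5*o^4 + 4*o^2 + 7) + (o^3*3 + o^2 + o*(-1) + 0)
= 5*o^2 + 7-5*o^4-6*o + o^3*3 + o^5*4
D) 5*o^2 + 7-5*o^4-6*o + o^3*3 + o^5*4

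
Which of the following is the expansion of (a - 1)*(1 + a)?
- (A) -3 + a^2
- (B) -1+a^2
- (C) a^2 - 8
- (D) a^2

Expanding (a - 1)*(1 + a):
= -1+a^2
B) -1+a^2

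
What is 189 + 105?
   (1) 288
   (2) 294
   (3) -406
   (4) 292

189 + 105 = 294
2) 294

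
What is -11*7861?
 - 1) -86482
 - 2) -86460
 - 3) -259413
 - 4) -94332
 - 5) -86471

-11 * 7861 = -86471
5) -86471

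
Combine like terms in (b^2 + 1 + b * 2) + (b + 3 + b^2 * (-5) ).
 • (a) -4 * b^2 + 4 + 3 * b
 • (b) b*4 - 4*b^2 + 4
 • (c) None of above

Adding the polynomials and combining like terms:
(b^2 + 1 + b*2) + (b + 3 + b^2*(-5))
= -4 * b^2 + 4 + 3 * b
a) -4 * b^2 + 4 + 3 * b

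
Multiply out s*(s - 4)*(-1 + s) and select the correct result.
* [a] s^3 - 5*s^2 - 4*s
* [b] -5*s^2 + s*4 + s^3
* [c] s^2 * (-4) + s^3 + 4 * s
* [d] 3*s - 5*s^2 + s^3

Expanding s*(s - 4)*(-1 + s):
= -5*s^2 + s*4 + s^3
b) -5*s^2 + s*4 + s^3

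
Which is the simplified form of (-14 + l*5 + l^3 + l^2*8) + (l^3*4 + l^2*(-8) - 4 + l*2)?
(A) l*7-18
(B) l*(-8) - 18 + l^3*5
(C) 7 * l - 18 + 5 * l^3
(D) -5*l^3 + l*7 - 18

Adding the polynomials and combining like terms:
(-14 + l*5 + l^3 + l^2*8) + (l^3*4 + l^2*(-8) - 4 + l*2)
= 7 * l - 18 + 5 * l^3
C) 7 * l - 18 + 5 * l^3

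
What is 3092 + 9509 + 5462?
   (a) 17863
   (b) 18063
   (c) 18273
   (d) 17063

First: 3092 + 9509 = 12601
Then: 12601 + 5462 = 18063
b) 18063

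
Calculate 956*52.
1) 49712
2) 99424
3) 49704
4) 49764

956 * 52 = 49712
1) 49712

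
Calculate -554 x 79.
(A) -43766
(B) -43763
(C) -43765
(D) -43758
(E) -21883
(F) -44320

-554 * 79 = -43766
A) -43766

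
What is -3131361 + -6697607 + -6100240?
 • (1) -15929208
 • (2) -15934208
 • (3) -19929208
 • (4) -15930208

First: -3131361 + -6697607 = -9828968
Then: -9828968 + -6100240 = -15929208
1) -15929208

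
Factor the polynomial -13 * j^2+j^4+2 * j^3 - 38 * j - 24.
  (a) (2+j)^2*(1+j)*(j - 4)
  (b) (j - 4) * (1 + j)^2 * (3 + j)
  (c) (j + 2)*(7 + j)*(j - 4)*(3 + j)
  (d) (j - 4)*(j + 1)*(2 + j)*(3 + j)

We need to factor -13 * j^2+j^4+2 * j^3 - 38 * j - 24.
The factored form is (j - 4)*(j + 1)*(2 + j)*(3 + j).
d) (j - 4)*(j + 1)*(2 + j)*(3 + j)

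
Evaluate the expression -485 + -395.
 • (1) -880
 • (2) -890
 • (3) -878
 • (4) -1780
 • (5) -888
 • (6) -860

-485 + -395 = -880
1) -880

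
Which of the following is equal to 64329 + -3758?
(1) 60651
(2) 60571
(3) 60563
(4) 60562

64329 + -3758 = 60571
2) 60571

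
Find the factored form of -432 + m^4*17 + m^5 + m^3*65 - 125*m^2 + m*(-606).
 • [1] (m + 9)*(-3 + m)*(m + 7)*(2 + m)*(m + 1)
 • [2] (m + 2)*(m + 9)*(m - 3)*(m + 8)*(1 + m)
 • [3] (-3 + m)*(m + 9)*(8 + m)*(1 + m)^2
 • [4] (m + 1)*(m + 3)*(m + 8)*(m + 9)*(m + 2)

We need to factor -432 + m^4*17 + m^5 + m^3*65 - 125*m^2 + m*(-606).
The factored form is (m + 2)*(m + 9)*(m - 3)*(m + 8)*(1 + m).
2) (m + 2)*(m + 9)*(m - 3)*(m + 8)*(1 + m)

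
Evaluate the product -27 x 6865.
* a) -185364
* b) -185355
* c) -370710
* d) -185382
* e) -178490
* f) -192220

-27 * 6865 = -185355
b) -185355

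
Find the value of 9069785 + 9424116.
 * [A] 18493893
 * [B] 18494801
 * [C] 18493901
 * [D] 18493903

9069785 + 9424116 = 18493901
C) 18493901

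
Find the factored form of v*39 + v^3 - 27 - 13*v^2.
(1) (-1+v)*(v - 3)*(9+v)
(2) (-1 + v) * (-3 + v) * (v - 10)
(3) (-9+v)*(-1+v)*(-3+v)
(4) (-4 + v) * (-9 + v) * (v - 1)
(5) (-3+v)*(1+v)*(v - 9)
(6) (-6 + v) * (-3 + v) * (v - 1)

We need to factor v*39 + v^3 - 27 - 13*v^2.
The factored form is (-9+v)*(-1+v)*(-3+v).
3) (-9+v)*(-1+v)*(-3+v)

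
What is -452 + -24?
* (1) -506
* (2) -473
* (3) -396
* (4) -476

-452 + -24 = -476
4) -476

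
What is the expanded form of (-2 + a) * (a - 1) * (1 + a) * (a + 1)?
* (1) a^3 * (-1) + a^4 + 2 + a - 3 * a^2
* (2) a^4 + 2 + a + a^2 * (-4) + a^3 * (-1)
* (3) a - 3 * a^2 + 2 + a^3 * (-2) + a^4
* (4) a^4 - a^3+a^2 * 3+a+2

Expanding (-2 + a) * (a - 1) * (1 + a) * (a + 1):
= a^3 * (-1) + a^4 + 2 + a - 3 * a^2
1) a^3 * (-1) + a^4 + 2 + a - 3 * a^2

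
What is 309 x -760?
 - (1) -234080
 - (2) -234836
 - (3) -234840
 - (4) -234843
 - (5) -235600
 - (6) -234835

309 * -760 = -234840
3) -234840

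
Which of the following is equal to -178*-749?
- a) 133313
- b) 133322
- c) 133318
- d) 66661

-178 * -749 = 133322
b) 133322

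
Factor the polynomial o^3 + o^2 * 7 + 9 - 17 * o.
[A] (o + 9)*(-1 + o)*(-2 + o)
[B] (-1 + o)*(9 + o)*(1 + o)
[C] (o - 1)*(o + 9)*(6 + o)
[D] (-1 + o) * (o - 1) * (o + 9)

We need to factor o^3 + o^2 * 7 + 9 - 17 * o.
The factored form is (-1 + o) * (o - 1) * (o + 9).
D) (-1 + o) * (o - 1) * (o + 9)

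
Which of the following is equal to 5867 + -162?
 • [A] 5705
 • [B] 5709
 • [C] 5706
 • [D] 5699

5867 + -162 = 5705
A) 5705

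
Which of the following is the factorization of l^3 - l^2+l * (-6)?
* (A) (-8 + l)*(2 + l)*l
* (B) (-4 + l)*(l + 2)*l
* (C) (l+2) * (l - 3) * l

We need to factor l^3 - l^2+l * (-6).
The factored form is (l+2) * (l - 3) * l.
C) (l+2) * (l - 3) * l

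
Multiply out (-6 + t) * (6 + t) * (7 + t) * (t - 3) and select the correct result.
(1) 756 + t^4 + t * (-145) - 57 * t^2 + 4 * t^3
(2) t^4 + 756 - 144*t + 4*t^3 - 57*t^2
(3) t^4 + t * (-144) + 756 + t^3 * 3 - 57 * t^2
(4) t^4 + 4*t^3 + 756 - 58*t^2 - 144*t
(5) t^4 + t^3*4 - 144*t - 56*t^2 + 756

Expanding (-6 + t) * (6 + t) * (7 + t) * (t - 3):
= t^4 + 756 - 144*t + 4*t^3 - 57*t^2
2) t^4 + 756 - 144*t + 4*t^3 - 57*t^2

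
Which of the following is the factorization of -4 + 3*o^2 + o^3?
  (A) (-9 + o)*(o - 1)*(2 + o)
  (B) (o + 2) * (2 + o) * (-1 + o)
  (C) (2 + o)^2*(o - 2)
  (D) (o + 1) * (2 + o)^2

We need to factor -4 + 3*o^2 + o^3.
The factored form is (o + 2) * (2 + o) * (-1 + o).
B) (o + 2) * (2 + o) * (-1 + o)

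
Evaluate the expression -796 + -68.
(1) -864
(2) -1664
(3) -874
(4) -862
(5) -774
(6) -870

-796 + -68 = -864
1) -864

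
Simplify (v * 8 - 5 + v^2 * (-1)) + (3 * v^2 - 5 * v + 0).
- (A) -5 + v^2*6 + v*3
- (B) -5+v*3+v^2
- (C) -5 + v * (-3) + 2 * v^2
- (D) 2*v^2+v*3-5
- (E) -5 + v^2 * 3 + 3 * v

Adding the polynomials and combining like terms:
(v*8 - 5 + v^2*(-1)) + (3*v^2 - 5*v + 0)
= 2*v^2+v*3-5
D) 2*v^2+v*3-5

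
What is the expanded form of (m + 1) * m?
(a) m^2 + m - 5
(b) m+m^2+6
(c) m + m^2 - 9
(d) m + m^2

Expanding (m + 1) * m:
= m + m^2
d) m + m^2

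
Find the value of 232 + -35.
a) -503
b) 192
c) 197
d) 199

232 + -35 = 197
c) 197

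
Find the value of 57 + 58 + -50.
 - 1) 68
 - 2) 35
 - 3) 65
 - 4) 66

First: 57 + 58 = 115
Then: 115 + -50 = 65
3) 65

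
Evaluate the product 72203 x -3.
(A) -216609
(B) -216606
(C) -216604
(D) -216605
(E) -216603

72203 * -3 = -216609
A) -216609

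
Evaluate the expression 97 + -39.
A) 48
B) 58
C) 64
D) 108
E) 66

97 + -39 = 58
B) 58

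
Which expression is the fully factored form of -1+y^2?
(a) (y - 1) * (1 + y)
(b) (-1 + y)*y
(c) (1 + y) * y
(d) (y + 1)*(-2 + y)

We need to factor -1+y^2.
The factored form is (y - 1) * (1 + y).
a) (y - 1) * (1 + y)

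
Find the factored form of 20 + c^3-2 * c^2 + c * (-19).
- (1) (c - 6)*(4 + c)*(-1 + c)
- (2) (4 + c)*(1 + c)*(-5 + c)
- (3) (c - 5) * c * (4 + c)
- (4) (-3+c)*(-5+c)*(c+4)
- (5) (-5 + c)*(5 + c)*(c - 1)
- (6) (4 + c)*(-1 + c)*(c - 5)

We need to factor 20 + c^3-2 * c^2 + c * (-19).
The factored form is (4 + c)*(-1 + c)*(c - 5).
6) (4 + c)*(-1 + c)*(c - 5)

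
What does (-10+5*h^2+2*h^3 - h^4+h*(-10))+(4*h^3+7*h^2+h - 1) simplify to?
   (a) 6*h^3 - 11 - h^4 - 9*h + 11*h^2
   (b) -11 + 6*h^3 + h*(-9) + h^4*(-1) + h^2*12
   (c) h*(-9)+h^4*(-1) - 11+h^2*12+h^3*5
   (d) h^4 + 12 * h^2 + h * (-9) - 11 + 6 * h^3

Adding the polynomials and combining like terms:
(-10 + 5*h^2 + 2*h^3 - h^4 + h*(-10)) + (4*h^3 + 7*h^2 + h - 1)
= -11 + 6*h^3 + h*(-9) + h^4*(-1) + h^2*12
b) -11 + 6*h^3 + h*(-9) + h^4*(-1) + h^2*12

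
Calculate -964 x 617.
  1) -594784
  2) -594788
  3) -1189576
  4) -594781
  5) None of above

-964 * 617 = -594788
2) -594788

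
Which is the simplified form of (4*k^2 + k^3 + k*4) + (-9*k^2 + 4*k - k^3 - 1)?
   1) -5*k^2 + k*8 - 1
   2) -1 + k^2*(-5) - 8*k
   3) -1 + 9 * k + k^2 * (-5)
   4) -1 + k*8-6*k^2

Adding the polynomials and combining like terms:
(4*k^2 + k^3 + k*4) + (-9*k^2 + 4*k - k^3 - 1)
= -5*k^2 + k*8 - 1
1) -5*k^2 + k*8 - 1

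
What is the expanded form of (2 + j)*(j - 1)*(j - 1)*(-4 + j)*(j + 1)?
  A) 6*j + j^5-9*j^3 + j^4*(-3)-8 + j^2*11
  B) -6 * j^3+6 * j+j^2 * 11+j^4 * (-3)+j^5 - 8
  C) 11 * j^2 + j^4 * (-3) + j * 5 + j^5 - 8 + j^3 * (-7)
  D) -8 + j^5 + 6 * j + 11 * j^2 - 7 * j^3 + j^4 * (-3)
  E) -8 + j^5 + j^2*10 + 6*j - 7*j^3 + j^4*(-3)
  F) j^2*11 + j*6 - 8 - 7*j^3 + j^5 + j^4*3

Expanding (2 + j)*(j - 1)*(j - 1)*(-4 + j)*(j + 1):
= -8 + j^5 + 6 * j + 11 * j^2 - 7 * j^3 + j^4 * (-3)
D) -8 + j^5 + 6 * j + 11 * j^2 - 7 * j^3 + j^4 * (-3)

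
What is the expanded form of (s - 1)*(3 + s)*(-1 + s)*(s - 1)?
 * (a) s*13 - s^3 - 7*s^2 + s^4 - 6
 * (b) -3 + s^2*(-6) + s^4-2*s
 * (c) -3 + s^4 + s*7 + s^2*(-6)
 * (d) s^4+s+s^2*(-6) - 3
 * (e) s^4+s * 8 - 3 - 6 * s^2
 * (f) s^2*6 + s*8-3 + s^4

Expanding (s - 1)*(3 + s)*(-1 + s)*(s - 1):
= s^4+s * 8 - 3 - 6 * s^2
e) s^4+s * 8 - 3 - 6 * s^2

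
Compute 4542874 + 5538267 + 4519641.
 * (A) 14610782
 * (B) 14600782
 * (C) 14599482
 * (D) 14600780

First: 4542874 + 5538267 = 10081141
Then: 10081141 + 4519641 = 14600782
B) 14600782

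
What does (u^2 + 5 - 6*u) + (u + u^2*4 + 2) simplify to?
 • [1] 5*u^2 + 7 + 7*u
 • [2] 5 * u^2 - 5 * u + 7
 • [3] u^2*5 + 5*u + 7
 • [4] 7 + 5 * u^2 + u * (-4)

Adding the polynomials and combining like terms:
(u^2 + 5 - 6*u) + (u + u^2*4 + 2)
= 5 * u^2 - 5 * u + 7
2) 5 * u^2 - 5 * u + 7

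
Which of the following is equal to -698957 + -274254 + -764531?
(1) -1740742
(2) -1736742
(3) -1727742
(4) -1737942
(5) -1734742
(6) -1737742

First: -698957 + -274254 = -973211
Then: -973211 + -764531 = -1737742
6) -1737742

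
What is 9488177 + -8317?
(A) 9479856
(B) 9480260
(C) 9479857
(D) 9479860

9488177 + -8317 = 9479860
D) 9479860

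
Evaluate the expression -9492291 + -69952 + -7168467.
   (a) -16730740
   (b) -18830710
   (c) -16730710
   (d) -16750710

First: -9492291 + -69952 = -9562243
Then: -9562243 + -7168467 = -16730710
c) -16730710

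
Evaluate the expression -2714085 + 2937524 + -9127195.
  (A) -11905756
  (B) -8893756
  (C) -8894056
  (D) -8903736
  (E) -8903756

First: -2714085 + 2937524 = 223439
Then: 223439 + -9127195 = -8903756
E) -8903756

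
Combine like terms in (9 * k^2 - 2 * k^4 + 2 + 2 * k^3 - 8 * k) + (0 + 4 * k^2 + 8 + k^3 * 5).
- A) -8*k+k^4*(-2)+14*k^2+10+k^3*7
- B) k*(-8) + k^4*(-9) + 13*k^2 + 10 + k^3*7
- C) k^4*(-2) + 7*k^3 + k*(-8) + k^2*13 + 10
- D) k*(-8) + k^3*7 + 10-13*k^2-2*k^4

Adding the polynomials and combining like terms:
(9*k^2 - 2*k^4 + 2 + 2*k^3 - 8*k) + (0 + 4*k^2 + 8 + k^3*5)
= k^4*(-2) + 7*k^3 + k*(-8) + k^2*13 + 10
C) k^4*(-2) + 7*k^3 + k*(-8) + k^2*13 + 10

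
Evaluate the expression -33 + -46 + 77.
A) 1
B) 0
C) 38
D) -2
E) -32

First: -33 + -46 = -79
Then: -79 + 77 = -2
D) -2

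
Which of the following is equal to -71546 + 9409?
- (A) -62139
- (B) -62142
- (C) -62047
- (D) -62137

-71546 + 9409 = -62137
D) -62137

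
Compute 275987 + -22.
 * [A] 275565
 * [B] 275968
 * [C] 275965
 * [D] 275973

275987 + -22 = 275965
C) 275965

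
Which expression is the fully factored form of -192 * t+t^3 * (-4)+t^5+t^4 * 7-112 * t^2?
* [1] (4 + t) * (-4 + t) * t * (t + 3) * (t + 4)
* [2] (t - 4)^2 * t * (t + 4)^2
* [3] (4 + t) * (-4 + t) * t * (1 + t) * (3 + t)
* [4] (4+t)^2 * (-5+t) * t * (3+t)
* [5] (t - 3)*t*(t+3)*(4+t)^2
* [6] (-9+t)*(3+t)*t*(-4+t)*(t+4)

We need to factor -192 * t+t^3 * (-4)+t^5+t^4 * 7-112 * t^2.
The factored form is (4 + t) * (-4 + t) * t * (t + 3) * (t + 4).
1) (4 + t) * (-4 + t) * t * (t + 3) * (t + 4)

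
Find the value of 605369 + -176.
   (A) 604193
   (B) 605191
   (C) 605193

605369 + -176 = 605193
C) 605193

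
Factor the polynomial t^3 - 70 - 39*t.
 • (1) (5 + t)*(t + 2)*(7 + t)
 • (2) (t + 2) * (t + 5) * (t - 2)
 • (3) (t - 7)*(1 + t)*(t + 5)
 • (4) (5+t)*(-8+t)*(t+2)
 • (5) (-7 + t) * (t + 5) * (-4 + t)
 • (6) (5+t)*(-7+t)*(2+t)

We need to factor t^3 - 70 - 39*t.
The factored form is (5+t)*(-7+t)*(2+t).
6) (5+t)*(-7+t)*(2+t)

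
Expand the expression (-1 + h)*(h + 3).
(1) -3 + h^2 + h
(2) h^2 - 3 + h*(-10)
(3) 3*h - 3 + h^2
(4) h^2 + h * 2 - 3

Expanding (-1 + h)*(h + 3):
= h^2 + h * 2 - 3
4) h^2 + h * 2 - 3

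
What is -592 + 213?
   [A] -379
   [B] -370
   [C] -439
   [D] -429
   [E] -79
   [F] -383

-592 + 213 = -379
A) -379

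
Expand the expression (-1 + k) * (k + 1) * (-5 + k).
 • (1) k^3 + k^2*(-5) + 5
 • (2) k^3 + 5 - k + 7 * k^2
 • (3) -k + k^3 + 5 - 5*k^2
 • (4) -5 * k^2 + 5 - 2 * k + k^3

Expanding (-1 + k) * (k + 1) * (-5 + k):
= -k + k^3 + 5 - 5*k^2
3) -k + k^3 + 5 - 5*k^2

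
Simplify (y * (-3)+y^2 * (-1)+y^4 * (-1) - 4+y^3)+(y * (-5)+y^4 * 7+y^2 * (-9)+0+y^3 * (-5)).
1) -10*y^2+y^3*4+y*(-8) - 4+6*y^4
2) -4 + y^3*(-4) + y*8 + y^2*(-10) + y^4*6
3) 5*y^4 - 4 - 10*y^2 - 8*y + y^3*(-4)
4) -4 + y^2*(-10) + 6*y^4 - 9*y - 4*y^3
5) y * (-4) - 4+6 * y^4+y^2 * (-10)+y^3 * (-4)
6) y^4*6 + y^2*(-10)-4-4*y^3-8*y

Adding the polynomials and combining like terms:
(y*(-3) + y^2*(-1) + y^4*(-1) - 4 + y^3) + (y*(-5) + y^4*7 + y^2*(-9) + 0 + y^3*(-5))
= y^4*6 + y^2*(-10)-4-4*y^3-8*y
6) y^4*6 + y^2*(-10)-4-4*y^3-8*y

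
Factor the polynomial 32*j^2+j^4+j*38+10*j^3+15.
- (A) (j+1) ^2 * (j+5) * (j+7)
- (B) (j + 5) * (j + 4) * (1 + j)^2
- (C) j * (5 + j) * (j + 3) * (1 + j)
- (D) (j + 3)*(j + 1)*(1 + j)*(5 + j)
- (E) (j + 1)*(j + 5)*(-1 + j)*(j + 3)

We need to factor 32*j^2+j^4+j*38+10*j^3+15.
The factored form is (j + 3)*(j + 1)*(1 + j)*(5 + j).
D) (j + 3)*(j + 1)*(1 + j)*(5 + j)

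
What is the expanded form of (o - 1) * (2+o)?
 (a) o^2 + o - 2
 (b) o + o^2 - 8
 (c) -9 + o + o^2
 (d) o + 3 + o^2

Expanding (o - 1) * (2+o):
= o^2 + o - 2
a) o^2 + o - 2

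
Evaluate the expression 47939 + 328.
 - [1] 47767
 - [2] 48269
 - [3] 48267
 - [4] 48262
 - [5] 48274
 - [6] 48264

47939 + 328 = 48267
3) 48267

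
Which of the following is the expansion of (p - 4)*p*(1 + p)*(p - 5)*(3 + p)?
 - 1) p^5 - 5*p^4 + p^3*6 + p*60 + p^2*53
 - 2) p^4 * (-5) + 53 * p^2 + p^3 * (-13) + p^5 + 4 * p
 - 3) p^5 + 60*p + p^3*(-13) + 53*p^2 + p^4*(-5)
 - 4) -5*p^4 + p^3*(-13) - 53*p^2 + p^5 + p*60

Expanding (p - 4)*p*(1 + p)*(p - 5)*(3 + p):
= p^5 + 60*p + p^3*(-13) + 53*p^2 + p^4*(-5)
3) p^5 + 60*p + p^3*(-13) + 53*p^2 + p^4*(-5)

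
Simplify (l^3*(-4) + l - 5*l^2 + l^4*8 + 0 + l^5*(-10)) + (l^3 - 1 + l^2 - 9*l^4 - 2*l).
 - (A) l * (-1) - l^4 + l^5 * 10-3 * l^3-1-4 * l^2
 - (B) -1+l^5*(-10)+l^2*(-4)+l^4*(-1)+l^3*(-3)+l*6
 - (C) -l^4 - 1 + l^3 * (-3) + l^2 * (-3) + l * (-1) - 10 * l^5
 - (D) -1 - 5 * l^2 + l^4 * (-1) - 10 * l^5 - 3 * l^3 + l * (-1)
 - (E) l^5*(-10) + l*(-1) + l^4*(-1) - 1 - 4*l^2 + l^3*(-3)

Adding the polynomials and combining like terms:
(l^3*(-4) + l - 5*l^2 + l^4*8 + 0 + l^5*(-10)) + (l^3 - 1 + l^2 - 9*l^4 - 2*l)
= l^5*(-10) + l*(-1) + l^4*(-1) - 1 - 4*l^2 + l^3*(-3)
E) l^5*(-10) + l*(-1) + l^4*(-1) - 1 - 4*l^2 + l^3*(-3)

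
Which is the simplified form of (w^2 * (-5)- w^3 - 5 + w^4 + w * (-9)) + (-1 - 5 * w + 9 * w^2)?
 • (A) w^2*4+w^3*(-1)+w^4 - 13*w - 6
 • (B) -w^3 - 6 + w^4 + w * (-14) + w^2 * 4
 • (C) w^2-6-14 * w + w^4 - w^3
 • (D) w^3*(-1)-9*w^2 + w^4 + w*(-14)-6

Adding the polynomials and combining like terms:
(w^2*(-5) - w^3 - 5 + w^4 + w*(-9)) + (-1 - 5*w + 9*w^2)
= -w^3 - 6 + w^4 + w * (-14) + w^2 * 4
B) -w^3 - 6 + w^4 + w * (-14) + w^2 * 4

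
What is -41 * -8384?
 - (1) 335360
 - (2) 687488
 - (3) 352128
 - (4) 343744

-41 * -8384 = 343744
4) 343744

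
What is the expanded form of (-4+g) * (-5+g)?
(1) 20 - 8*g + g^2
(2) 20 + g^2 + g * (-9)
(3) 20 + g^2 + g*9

Expanding (-4+g) * (-5+g):
= 20 + g^2 + g * (-9)
2) 20 + g^2 + g * (-9)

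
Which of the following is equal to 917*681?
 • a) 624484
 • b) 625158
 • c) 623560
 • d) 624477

917 * 681 = 624477
d) 624477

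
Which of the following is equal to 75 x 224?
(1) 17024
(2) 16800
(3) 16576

75 * 224 = 16800
2) 16800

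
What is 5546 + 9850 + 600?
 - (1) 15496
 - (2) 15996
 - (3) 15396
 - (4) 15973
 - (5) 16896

First: 5546 + 9850 = 15396
Then: 15396 + 600 = 15996
2) 15996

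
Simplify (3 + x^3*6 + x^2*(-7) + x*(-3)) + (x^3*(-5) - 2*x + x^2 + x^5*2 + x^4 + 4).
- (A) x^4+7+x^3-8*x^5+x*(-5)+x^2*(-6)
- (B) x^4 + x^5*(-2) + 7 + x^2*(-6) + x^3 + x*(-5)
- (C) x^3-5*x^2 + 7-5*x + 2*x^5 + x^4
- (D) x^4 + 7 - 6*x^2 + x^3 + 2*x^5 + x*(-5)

Adding the polynomials and combining like terms:
(3 + x^3*6 + x^2*(-7) + x*(-3)) + (x^3*(-5) - 2*x + x^2 + x^5*2 + x^4 + 4)
= x^4 + 7 - 6*x^2 + x^3 + 2*x^5 + x*(-5)
D) x^4 + 7 - 6*x^2 + x^3 + 2*x^5 + x*(-5)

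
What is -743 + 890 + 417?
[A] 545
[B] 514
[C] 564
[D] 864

First: -743 + 890 = 147
Then: 147 + 417 = 564
C) 564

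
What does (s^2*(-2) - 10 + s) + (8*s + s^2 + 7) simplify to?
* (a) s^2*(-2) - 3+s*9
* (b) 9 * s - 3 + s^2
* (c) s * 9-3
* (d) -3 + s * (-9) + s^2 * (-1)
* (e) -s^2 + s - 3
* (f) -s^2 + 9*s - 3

Adding the polynomials and combining like terms:
(s^2*(-2) - 10 + s) + (8*s + s^2 + 7)
= -s^2 + 9*s - 3
f) -s^2 + 9*s - 3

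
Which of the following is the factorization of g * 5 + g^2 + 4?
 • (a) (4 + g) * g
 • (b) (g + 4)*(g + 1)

We need to factor g * 5 + g^2 + 4.
The factored form is (g + 4)*(g + 1).
b) (g + 4)*(g + 1)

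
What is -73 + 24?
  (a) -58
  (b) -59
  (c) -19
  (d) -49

-73 + 24 = -49
d) -49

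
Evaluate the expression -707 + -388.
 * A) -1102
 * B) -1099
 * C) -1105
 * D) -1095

-707 + -388 = -1095
D) -1095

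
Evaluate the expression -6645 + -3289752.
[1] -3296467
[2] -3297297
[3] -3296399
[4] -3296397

-6645 + -3289752 = -3296397
4) -3296397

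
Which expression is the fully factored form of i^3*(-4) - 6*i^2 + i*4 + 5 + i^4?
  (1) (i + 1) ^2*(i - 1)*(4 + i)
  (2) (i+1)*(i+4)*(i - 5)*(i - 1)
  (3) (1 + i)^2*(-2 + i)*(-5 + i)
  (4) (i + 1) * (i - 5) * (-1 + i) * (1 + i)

We need to factor i^3*(-4) - 6*i^2 + i*4 + 5 + i^4.
The factored form is (i + 1) * (i - 5) * (-1 + i) * (1 + i).
4) (i + 1) * (i - 5) * (-1 + i) * (1 + i)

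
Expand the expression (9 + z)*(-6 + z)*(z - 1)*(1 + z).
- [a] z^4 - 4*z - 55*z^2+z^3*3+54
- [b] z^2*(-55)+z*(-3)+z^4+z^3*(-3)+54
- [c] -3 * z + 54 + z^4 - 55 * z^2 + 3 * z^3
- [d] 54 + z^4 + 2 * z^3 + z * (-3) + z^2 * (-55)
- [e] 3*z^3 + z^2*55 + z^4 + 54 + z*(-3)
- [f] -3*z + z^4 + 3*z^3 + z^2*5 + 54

Expanding (9 + z)*(-6 + z)*(z - 1)*(1 + z):
= -3 * z + 54 + z^4 - 55 * z^2 + 3 * z^3
c) -3 * z + 54 + z^4 - 55 * z^2 + 3 * z^3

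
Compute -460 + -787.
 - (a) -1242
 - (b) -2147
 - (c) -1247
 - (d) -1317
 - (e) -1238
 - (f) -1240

-460 + -787 = -1247
c) -1247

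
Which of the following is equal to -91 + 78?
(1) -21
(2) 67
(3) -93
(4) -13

-91 + 78 = -13
4) -13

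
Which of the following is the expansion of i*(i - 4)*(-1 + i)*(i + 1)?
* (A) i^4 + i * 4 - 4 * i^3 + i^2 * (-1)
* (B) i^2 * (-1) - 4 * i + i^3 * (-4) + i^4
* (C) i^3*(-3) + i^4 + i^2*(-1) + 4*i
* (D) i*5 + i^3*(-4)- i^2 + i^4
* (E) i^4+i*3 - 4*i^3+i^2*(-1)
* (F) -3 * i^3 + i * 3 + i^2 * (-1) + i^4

Expanding i*(i - 4)*(-1 + i)*(i + 1):
= i^4 + i * 4 - 4 * i^3 + i^2 * (-1)
A) i^4 + i * 4 - 4 * i^3 + i^2 * (-1)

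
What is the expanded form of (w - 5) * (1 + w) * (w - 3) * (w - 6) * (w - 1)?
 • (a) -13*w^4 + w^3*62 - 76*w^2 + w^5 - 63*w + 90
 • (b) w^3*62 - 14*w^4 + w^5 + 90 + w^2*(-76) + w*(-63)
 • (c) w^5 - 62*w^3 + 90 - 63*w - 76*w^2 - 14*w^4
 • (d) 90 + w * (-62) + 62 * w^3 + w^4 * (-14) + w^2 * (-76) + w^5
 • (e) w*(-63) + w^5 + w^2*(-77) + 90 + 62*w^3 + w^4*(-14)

Expanding (w - 5) * (1 + w) * (w - 3) * (w - 6) * (w - 1):
= w^3*62 - 14*w^4 + w^5 + 90 + w^2*(-76) + w*(-63)
b) w^3*62 - 14*w^4 + w^5 + 90 + w^2*(-76) + w*(-63)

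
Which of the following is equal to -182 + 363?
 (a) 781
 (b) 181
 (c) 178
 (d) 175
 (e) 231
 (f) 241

-182 + 363 = 181
b) 181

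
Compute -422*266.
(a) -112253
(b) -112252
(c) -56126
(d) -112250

-422 * 266 = -112252
b) -112252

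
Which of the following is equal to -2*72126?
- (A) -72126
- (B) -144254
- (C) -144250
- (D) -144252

-2 * 72126 = -144252
D) -144252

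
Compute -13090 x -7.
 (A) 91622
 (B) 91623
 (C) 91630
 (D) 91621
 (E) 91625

-13090 * -7 = 91630
C) 91630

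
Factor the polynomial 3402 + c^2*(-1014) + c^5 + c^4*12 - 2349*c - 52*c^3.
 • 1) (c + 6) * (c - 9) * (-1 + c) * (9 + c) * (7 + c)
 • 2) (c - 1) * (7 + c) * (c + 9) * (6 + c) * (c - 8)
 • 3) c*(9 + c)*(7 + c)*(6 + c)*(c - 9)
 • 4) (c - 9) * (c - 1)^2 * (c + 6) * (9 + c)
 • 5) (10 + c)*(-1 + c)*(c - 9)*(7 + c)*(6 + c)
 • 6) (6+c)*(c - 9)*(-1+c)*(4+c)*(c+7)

We need to factor 3402 + c^2*(-1014) + c^5 + c^4*12 - 2349*c - 52*c^3.
The factored form is (c + 6) * (c - 9) * (-1 + c) * (9 + c) * (7 + c).
1) (c + 6) * (c - 9) * (-1 + c) * (9 + c) * (7 + c)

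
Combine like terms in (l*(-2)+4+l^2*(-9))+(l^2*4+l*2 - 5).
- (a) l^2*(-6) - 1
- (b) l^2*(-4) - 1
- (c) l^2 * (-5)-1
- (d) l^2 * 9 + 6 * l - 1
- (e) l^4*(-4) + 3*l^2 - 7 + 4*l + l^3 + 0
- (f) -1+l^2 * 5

Adding the polynomials and combining like terms:
(l*(-2) + 4 + l^2*(-9)) + (l^2*4 + l*2 - 5)
= l^2 * (-5)-1
c) l^2 * (-5)-1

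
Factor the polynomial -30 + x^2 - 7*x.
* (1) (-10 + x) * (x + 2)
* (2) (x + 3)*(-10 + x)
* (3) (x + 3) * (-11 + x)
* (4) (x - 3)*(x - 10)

We need to factor -30 + x^2 - 7*x.
The factored form is (x + 3)*(-10 + x).
2) (x + 3)*(-10 + x)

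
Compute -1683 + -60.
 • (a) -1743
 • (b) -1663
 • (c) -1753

-1683 + -60 = -1743
a) -1743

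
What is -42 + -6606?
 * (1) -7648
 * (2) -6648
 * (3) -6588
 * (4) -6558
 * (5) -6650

-42 + -6606 = -6648
2) -6648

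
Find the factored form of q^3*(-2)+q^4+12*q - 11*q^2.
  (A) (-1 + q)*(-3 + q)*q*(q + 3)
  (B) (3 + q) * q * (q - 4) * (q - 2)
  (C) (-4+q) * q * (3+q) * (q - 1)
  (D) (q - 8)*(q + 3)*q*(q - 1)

We need to factor q^3*(-2)+q^4+12*q - 11*q^2.
The factored form is (-4+q) * q * (3+q) * (q - 1).
C) (-4+q) * q * (3+q) * (q - 1)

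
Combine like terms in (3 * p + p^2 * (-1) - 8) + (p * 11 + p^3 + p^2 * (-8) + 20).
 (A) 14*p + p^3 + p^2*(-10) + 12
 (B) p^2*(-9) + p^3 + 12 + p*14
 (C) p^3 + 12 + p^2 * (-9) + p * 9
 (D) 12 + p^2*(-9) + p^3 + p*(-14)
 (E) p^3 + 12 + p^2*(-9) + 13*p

Adding the polynomials and combining like terms:
(3*p + p^2*(-1) - 8) + (p*11 + p^3 + p^2*(-8) + 20)
= p^2*(-9) + p^3 + 12 + p*14
B) p^2*(-9) + p^3 + 12 + p*14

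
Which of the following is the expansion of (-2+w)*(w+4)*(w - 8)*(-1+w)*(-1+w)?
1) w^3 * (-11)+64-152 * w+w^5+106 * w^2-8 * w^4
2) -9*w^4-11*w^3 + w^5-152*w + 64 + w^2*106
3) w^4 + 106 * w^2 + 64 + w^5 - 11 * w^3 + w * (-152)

Expanding (-2+w)*(w+4)*(w - 8)*(-1+w)*(-1+w):
= w^3 * (-11)+64-152 * w+w^5+106 * w^2-8 * w^4
1) w^3 * (-11)+64-152 * w+w^5+106 * w^2-8 * w^4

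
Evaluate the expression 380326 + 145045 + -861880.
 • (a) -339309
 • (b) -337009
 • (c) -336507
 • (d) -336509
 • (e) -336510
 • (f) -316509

First: 380326 + 145045 = 525371
Then: 525371 + -861880 = -336509
d) -336509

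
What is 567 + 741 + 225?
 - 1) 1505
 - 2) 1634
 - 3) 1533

First: 567 + 741 = 1308
Then: 1308 + 225 = 1533
3) 1533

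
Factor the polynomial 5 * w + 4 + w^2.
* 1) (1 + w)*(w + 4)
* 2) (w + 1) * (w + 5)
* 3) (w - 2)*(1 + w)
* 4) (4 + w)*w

We need to factor 5 * w + 4 + w^2.
The factored form is (1 + w)*(w + 4).
1) (1 + w)*(w + 4)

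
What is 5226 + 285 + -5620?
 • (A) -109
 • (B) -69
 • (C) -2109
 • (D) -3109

First: 5226 + 285 = 5511
Then: 5511 + -5620 = -109
A) -109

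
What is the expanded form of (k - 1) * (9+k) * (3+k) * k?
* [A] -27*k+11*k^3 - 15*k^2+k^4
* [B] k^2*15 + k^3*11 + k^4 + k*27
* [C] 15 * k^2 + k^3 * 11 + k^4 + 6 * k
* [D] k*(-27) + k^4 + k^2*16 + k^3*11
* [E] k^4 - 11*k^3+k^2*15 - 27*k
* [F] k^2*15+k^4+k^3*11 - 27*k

Expanding (k - 1) * (9+k) * (3+k) * k:
= k^2*15+k^4+k^3*11 - 27*k
F) k^2*15+k^4+k^3*11 - 27*k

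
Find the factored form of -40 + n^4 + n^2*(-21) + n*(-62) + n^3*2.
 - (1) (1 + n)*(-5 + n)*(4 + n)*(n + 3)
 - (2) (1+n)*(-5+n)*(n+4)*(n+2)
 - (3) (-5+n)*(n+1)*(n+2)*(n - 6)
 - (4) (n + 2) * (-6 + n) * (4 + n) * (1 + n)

We need to factor -40 + n^4 + n^2*(-21) + n*(-62) + n^3*2.
The factored form is (1+n)*(-5+n)*(n+4)*(n+2).
2) (1+n)*(-5+n)*(n+4)*(n+2)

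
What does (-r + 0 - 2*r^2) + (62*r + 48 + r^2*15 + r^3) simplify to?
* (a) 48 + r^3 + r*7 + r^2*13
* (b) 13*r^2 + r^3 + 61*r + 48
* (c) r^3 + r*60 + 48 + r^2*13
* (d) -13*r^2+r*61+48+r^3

Adding the polynomials and combining like terms:
(-r + 0 - 2*r^2) + (62*r + 48 + r^2*15 + r^3)
= 13*r^2 + r^3 + 61*r + 48
b) 13*r^2 + r^3 + 61*r + 48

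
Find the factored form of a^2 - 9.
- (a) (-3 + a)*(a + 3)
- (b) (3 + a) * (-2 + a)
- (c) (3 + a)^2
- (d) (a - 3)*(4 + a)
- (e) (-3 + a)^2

We need to factor a^2 - 9.
The factored form is (-3 + a)*(a + 3).
a) (-3 + a)*(a + 3)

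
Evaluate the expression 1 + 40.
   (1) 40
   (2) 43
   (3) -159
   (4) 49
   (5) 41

1 + 40 = 41
5) 41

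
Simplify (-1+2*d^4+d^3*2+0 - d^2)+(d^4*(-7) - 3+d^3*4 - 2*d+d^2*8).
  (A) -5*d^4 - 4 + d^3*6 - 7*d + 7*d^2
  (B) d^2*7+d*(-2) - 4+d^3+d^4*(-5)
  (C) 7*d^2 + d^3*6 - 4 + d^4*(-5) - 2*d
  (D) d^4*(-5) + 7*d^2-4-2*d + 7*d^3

Adding the polynomials and combining like terms:
(-1 + 2*d^4 + d^3*2 + 0 - d^2) + (d^4*(-7) - 3 + d^3*4 - 2*d + d^2*8)
= 7*d^2 + d^3*6 - 4 + d^4*(-5) - 2*d
C) 7*d^2 + d^3*6 - 4 + d^4*(-5) - 2*d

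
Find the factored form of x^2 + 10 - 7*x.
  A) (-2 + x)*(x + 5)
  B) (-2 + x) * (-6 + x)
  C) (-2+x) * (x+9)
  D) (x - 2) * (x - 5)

We need to factor x^2 + 10 - 7*x.
The factored form is (x - 2) * (x - 5).
D) (x - 2) * (x - 5)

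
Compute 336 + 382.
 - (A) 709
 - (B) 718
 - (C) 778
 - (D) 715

336 + 382 = 718
B) 718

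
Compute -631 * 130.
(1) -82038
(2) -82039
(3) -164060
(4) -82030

-631 * 130 = -82030
4) -82030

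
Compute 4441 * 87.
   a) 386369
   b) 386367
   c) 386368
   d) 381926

4441 * 87 = 386367
b) 386367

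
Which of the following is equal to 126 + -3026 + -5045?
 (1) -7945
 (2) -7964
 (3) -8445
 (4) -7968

First: 126 + -3026 = -2900
Then: -2900 + -5045 = -7945
1) -7945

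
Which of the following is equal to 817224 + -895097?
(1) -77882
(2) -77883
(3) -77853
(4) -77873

817224 + -895097 = -77873
4) -77873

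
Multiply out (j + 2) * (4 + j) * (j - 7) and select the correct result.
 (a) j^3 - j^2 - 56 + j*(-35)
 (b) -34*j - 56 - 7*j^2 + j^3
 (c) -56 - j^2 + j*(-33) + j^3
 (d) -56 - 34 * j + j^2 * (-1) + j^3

Expanding (j + 2) * (4 + j) * (j - 7):
= -56 - 34 * j + j^2 * (-1) + j^3
d) -56 - 34 * j + j^2 * (-1) + j^3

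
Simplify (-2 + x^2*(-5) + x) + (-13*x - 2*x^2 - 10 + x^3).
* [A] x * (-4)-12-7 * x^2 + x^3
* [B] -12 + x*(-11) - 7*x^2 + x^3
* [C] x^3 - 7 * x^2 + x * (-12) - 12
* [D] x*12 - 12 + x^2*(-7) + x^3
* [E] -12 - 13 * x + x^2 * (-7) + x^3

Adding the polynomials and combining like terms:
(-2 + x^2*(-5) + x) + (-13*x - 2*x^2 - 10 + x^3)
= x^3 - 7 * x^2 + x * (-12) - 12
C) x^3 - 7 * x^2 + x * (-12) - 12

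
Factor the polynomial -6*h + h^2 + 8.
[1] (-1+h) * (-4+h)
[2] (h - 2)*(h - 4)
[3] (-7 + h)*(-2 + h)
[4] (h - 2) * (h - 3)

We need to factor -6*h + h^2 + 8.
The factored form is (h - 2)*(h - 4).
2) (h - 2)*(h - 4)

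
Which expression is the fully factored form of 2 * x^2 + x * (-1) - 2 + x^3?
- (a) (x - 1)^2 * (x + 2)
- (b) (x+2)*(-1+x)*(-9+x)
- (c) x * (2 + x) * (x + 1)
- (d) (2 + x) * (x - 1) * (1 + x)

We need to factor 2 * x^2 + x * (-1) - 2 + x^3.
The factored form is (2 + x) * (x - 1) * (1 + x).
d) (2 + x) * (x - 1) * (1 + x)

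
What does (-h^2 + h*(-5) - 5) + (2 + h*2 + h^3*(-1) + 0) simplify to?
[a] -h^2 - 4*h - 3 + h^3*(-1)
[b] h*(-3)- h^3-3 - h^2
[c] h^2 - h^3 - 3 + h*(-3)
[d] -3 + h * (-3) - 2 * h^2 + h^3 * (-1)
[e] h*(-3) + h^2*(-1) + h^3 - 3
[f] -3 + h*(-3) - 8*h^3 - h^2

Adding the polynomials and combining like terms:
(-h^2 + h*(-5) - 5) + (2 + h*2 + h^3*(-1) + 0)
= h*(-3)- h^3-3 - h^2
b) h*(-3)- h^3-3 - h^2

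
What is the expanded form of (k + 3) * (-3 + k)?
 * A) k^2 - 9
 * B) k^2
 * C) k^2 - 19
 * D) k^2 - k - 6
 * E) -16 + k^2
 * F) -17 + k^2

Expanding (k + 3) * (-3 + k):
= k^2 - 9
A) k^2 - 9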